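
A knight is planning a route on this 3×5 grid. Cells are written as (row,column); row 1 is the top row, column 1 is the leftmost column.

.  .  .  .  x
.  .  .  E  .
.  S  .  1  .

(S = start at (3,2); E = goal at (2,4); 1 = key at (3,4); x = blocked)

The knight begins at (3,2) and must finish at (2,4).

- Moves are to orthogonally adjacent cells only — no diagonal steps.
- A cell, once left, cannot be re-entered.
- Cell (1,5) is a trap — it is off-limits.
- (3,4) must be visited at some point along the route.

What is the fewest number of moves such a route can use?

3

Any route passes through (3,4) somewhere between (3,2) and (2,4). Summing Manhattan distances along the two legs ((3,2) → (3,4) → (2,4)) gives a lower bound of 2 + 1 = 3 moves.
A route of 3 moves achieves this: (3,2) → (3,3) → (3,4) → (2,4).
Since 3 matches the lower bound, it is optimal.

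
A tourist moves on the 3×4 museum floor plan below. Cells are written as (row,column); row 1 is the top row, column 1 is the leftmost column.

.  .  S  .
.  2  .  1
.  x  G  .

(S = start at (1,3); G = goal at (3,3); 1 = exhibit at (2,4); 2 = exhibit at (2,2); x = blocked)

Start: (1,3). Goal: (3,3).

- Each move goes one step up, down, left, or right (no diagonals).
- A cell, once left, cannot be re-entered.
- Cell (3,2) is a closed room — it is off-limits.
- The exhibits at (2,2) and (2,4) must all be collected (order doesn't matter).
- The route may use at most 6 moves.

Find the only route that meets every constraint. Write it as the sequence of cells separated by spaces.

(1,3) (1,2) (2,2) (2,3) (2,4) (3,4) (3,3)

The 6-move cap with required stops at (2,2), (2,4) leaves no slack for detours.
Route from (1,3): left to (1,2), down to (2,2), 2× right (reaching (2,4)), down to (3,4), left to (3,3) — 6 moves in all.
Check: all required cells visited; 6 ≤ 6 moves.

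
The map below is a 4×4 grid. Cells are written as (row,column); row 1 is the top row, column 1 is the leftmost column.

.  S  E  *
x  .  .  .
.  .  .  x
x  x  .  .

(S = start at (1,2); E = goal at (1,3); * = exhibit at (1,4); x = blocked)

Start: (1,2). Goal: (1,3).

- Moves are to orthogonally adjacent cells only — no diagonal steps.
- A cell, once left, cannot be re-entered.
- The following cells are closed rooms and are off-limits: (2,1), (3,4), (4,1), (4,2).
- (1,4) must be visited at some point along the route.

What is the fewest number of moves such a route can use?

Any route passes through (1,4) somewhere between (1,2) and (1,3). Summing Manhattan distances along the two legs ((1,2) → (1,4) → (1,3)) gives a lower bound of 2 + 1 = 3 moves.
The shortest route satisfying every rule uses 5 moves: (1,2) → (2,2) → (2,3) → (2,4) → (1,4) → (1,3).
The no-revisit rule (legs can't share cells) pushes the minimum above the 3-move bound; an exhaustive check rules out every length from 3 to 4, leaving 5 as the minimum.

5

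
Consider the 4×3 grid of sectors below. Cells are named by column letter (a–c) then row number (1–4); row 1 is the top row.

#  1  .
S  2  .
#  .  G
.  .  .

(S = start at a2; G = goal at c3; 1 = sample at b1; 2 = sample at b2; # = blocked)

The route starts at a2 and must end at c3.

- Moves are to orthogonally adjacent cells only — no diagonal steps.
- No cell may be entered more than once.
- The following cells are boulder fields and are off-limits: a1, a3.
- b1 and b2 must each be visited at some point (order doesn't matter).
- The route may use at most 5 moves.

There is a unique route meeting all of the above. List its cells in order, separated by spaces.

a2 b2 b1 c1 c2 c3

The budget equals the shortest possible length, so every move has to be on a shortest route through the required cells.
Route from a2: right 1 to b2, up 1 to b1, right 1 to c1, down 2 to c3 — 5 moves in all.
Check: all required cells visited; 5 ≤ 5 moves.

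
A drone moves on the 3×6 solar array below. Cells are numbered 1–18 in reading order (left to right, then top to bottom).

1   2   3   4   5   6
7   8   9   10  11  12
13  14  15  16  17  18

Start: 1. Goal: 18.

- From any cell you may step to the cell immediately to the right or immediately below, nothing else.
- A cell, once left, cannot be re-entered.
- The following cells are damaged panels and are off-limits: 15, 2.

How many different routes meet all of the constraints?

A right/down-only route from 1 to 18 makes exactly 2 down-moves and 5 right-moves in some order.
With no other constraints that would be C(7,2) = 21 routes.
Subtract routes through each blocked cell (inclusion–exclusion for overlaps): − through 2: 15 − through 15: 6 + through 2&15: 3 → 3.
That gives 3 routes.

3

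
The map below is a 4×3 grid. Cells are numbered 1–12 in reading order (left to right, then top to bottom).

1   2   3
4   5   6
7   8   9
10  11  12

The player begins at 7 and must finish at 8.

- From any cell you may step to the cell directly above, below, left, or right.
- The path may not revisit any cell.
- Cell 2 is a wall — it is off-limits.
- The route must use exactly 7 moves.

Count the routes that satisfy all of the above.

Need simple routes of exactly 7 moves from 7 to 8 (Manhattan distance 1, so 3 moves are spent on a detour and 3 undoing it).
Enumerating: 7 4 5 6 9 12 11 8 | 7 10 11 12 9 6 5 8.
That gives 2 routes.

2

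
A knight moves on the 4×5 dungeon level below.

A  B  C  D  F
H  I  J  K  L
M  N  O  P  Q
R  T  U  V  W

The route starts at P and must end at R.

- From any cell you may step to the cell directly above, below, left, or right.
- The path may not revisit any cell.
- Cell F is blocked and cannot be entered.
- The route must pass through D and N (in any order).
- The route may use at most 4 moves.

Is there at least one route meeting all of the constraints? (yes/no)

no

Even ignoring the no-revisit rule, getting from P to R, taking the cheapest ordering P → D → N → R needs at least 2 + 4 + 2 = 8 moves (Manhattan distance per leg), which exceeds the 4-move limit.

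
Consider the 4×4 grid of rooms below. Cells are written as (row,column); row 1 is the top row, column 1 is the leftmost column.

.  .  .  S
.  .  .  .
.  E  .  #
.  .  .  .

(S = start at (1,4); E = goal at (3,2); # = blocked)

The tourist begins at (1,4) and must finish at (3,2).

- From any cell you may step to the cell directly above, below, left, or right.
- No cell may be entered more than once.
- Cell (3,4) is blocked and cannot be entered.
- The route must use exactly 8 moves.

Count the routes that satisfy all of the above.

Need simple routes of exactly 8 moves from (1,4) to (3,2) (Manhattan distance 4, so 2 moves are spent on a detour and 2 undoing it).
Branch systematically from the start, pruning whenever the remaining move budget drops below the Manhattan distance to (3,2) or differs from it in parity. Grouping the completions by first move — via (2,4): 6; via (1,3): 7 — and summing: 6 + 7 = 13.
That gives 13 routes.

13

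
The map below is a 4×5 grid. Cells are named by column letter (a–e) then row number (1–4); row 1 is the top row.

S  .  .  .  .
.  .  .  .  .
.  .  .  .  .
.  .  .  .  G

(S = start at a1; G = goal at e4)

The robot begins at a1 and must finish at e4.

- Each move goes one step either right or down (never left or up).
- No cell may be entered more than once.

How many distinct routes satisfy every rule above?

35

A right/down-only route from a1 to e4 makes exactly 3 down-moves and 4 right-moves in some order.
With no other constraints that would be C(7,3) = 35 routes.
That gives 35 routes.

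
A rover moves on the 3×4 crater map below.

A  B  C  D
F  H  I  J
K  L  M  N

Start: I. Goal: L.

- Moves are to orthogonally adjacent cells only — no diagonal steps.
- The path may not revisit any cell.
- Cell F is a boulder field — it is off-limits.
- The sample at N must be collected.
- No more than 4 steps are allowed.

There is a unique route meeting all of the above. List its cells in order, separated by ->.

I -> J -> N -> M -> L

Any route must reach N and still end at L within 4 moves, so the order of the required stops is forced.
Route from I: right 1 to J, down 1 to N, left 2 to L — 4 moves in all.
Check: all required cells visited; 4 ≤ 4 moves.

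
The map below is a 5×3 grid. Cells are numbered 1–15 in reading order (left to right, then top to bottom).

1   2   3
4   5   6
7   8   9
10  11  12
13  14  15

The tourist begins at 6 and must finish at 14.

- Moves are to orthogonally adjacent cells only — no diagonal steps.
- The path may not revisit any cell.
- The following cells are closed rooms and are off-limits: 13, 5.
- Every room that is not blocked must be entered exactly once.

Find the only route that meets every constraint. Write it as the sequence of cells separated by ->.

Need to visit all 13 open cells exactly once, starting at 6 and ending at 14.
Cell 15 has only two open neighbours (12 and 14), so the path must pass straight through it: one of those is the cell it's entered from and the other is where it exits.
Route from 6: up 1 to 3, left 2 to 1, down 3 to 10, right 1 to 11, up 1 to 8, right 1 to 9, down 2 to 15, left 1 to 14 — 12 moves in all.
Check: all 13 open cells covered.

6 -> 3 -> 2 -> 1 -> 4 -> 7 -> 10 -> 11 -> 8 -> 9 -> 12 -> 15 -> 14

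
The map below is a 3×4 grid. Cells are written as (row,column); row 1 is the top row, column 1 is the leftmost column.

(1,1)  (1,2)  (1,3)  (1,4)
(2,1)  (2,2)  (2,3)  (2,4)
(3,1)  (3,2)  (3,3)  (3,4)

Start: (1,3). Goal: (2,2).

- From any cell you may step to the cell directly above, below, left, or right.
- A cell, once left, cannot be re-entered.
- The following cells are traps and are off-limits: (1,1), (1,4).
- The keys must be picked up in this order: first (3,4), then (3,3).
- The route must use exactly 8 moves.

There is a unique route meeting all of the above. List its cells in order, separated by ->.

The waypoints must appear in the order (3,4), (3,3), with no cell reused.
Route from (1,3): down to (2,3), right to (2,4), down to (3,4), 3× left (reaching (3,1)), up to (2,1), right to (2,2) — 8 moves in all.
Check: order respected ((3,4) at step 3, (3,3) at step 4); 8 moves as required.

(1,3) -> (2,3) -> (2,4) -> (3,4) -> (3,3) -> (3,2) -> (3,1) -> (2,1) -> (2,2)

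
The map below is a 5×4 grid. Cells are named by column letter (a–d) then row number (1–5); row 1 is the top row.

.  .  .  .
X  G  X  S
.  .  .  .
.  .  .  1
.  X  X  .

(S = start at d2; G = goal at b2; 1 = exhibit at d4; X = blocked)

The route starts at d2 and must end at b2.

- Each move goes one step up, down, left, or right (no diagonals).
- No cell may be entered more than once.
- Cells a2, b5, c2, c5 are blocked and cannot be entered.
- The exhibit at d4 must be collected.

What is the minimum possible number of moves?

6

Any route passes through d4 somewhere between d2 and b2. Summing Manhattan distances along the two legs (d2 → d4 → b2) gives a lower bound of 2 + 4 = 6 moves.
A route of 6 moves achieves this: d2 → d3 → d4 → c4 → c3 → b3 → b2.
Since 6 matches the lower bound, it is optimal.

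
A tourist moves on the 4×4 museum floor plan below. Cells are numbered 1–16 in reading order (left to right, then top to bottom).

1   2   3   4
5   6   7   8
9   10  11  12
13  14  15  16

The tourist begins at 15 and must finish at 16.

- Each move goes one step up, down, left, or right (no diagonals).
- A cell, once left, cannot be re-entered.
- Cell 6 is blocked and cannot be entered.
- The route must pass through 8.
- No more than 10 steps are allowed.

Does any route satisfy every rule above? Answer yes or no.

One route that works: 15 → 11 → 7 → 8 → 12 → 16.

yes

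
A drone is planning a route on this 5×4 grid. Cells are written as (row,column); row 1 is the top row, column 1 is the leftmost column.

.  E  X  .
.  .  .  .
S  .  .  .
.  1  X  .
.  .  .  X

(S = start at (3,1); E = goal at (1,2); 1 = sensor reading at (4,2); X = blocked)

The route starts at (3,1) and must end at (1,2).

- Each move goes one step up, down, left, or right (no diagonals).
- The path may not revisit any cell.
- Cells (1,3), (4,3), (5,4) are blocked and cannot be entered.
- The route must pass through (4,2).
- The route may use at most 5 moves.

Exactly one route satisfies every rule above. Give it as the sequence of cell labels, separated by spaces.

Any route must reach (4,2) and still end at (1,2) within 5 moves, so the order of the required stops is forced.
Route from (3,1): down to (4,1), right to (4,2), 3× up (reaching (1,2)) — 5 moves in all.
Check: all required cells visited; 5 ≤ 5 moves.

(3,1) (4,1) (4,2) (3,2) (2,2) (1,2)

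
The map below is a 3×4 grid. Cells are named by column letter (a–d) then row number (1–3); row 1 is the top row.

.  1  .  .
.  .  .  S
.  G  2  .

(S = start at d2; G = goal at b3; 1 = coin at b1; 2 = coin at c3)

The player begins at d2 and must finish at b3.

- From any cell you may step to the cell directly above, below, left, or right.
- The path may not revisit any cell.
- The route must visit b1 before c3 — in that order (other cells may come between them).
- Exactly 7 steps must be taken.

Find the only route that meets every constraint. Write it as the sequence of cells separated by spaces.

The waypoints must appear in the order b1, c3, with no cell reused.
Route from d2: up to d1, 2× left (reaching b1), down to b2, right to c2, down to c3, left to b3 — 7 moves in all.
Check: order respected (1 at step 3, 2 at step 6); 7 moves as required.

d2 d1 c1 b1 b2 c2 c3 b3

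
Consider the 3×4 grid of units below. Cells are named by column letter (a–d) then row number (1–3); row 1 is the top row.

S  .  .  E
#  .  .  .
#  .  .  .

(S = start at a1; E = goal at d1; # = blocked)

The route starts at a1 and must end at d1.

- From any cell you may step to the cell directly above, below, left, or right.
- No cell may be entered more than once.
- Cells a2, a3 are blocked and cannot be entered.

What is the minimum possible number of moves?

The Manhattan distance from a1 to d1 is |1−1| + |1−4| = 3, so at least 3 moves are needed.
A route of 3 moves achieves this: a1 → b1 → c1 → d1.
Since 3 matches the lower bound, it is optimal.

3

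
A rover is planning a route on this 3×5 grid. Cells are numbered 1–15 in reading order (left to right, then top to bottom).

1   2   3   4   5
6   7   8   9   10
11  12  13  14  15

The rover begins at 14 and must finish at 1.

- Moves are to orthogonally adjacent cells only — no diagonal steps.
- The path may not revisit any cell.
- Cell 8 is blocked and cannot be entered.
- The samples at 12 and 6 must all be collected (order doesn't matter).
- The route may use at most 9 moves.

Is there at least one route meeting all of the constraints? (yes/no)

One route that works: 14 → 13 → 12 → 7 → 6 → 1.

yes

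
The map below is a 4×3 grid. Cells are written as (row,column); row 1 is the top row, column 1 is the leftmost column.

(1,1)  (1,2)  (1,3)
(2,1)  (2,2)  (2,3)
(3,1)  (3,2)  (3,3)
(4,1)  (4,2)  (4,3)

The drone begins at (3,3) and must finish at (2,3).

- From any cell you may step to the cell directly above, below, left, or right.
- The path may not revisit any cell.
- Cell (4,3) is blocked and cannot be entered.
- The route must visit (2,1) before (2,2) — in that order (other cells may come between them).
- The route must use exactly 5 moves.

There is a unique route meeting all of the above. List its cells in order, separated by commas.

(3,3), (3,2), (3,1), (2,1), (2,2), (2,3)

The waypoints must appear in the order (2,1), (2,2), with no cell reused.
Route from (3,3): 2× left (reaching (3,1)), up to (2,1), 2× right (reaching (2,3)) — 5 moves in all.
Check: order respected ((2,1) at step 3, (2,2) at step 4); 5 moves as required.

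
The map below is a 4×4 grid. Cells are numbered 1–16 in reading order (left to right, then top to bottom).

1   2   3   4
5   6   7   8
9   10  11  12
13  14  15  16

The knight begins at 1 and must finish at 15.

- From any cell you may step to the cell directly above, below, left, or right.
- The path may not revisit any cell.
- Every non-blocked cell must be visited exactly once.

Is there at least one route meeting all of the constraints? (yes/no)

yes

One route that works: 1 → 5 → 9 → 13 → 14 → 10 → 6 → 2 → 3 → 4 → 8 → 7 → 11 → 12 → 16 → 15.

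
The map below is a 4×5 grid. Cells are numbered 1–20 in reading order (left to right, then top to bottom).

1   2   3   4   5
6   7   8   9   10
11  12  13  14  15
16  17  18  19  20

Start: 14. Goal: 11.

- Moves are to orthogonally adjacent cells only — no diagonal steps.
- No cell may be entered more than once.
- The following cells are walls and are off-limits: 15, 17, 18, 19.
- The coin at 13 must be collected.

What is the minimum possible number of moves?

3

Any route passes through 13 somewhere between 14 and 11. Summing Manhattan distances along the two legs (14 → 13 → 11) gives a lower bound of 1 + 2 = 3 moves.
A route of 3 moves achieves this: 14 → 13 → 12 → 11.
Since 3 matches the lower bound, it is optimal.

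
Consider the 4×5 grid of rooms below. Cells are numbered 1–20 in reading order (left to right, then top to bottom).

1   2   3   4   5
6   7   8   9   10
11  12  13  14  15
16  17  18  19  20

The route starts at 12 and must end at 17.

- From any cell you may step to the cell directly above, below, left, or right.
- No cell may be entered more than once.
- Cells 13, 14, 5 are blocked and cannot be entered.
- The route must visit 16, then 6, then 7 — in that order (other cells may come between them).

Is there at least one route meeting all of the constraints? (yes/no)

Ignoring the required order, 4 revisit-free routes from 12 to 17 pass through all of 16, 6, and 7; the waypoint orders that occur are 7 → 6 → 16 (4) — never 16 → 6 → 7.

no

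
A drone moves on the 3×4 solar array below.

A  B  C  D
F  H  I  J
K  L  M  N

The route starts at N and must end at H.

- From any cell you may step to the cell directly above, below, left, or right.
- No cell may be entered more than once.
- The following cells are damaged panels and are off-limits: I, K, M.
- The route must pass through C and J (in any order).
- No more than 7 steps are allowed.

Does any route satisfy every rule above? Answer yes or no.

yes

One route that works: N → J → D → C → B → H.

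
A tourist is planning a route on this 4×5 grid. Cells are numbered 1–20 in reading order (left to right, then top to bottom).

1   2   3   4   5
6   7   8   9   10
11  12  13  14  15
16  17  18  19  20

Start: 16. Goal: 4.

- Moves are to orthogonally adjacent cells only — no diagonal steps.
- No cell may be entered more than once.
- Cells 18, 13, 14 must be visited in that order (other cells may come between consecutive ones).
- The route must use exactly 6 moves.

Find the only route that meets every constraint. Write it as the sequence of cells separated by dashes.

The waypoints must appear in the order 18, 13, 14, with no cell reused.
Route from 16: right 2 to 18, up 1 to 13, right 1 to 14, up 2 to 4 — 6 moves in all.
Check: order respected (18 at step 2, 13 at step 3, 14 at step 4); 6 moves as required.

16 - 17 - 18 - 13 - 14 - 9 - 4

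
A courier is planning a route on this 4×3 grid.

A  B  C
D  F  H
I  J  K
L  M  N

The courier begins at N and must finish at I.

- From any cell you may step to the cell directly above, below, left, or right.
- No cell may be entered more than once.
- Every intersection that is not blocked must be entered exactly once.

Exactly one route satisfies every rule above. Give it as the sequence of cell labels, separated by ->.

Need to visit all 12 open cells exactly once, starting at N and ending at I.
Cell C has only two open neighbours (H and B), so the path must pass straight through it: one of those is the cell it's entered from and the other is where it exits.
Route from N: 3× up (reaching C), 2× left (reaching A), down to D, right to F, 2× down (reaching M), left to L, up to I — 11 moves in all.
Check: all 12 open cells covered.

N -> K -> H -> C -> B -> A -> D -> F -> J -> M -> L -> I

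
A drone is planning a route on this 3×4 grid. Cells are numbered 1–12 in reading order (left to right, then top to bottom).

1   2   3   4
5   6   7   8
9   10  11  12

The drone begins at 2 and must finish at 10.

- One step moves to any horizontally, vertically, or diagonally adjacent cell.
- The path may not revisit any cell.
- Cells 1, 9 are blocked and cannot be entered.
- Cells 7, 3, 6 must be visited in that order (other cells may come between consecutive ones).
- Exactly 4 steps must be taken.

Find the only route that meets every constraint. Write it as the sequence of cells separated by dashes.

The waypoints must appear in the order 7, 3, 6, with no cell reused.
Route from 2: down-right to 7, up to 3, down-left to 6, down to 10 — 4 moves in all.
Check: order respected (7 at step 1, 3 at step 2, 6 at step 3); 4 moves as required.

2 - 7 - 3 - 6 - 10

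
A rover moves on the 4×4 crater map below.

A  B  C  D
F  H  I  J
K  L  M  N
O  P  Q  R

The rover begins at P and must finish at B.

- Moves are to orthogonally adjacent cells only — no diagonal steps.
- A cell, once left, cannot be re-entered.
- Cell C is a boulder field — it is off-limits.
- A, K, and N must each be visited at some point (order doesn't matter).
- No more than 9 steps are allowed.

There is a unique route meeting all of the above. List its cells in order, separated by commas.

P, Q, R, N, M, L, K, F, A, B

The budget equals the shortest possible length, so every move has to be on a shortest route through the required cells.
Route from P: right 2 to R, up 1 to N, left 3 to K, up 2 to A, right 1 to B — 9 moves in all.
Check: all required cells visited; 9 ≤ 9 moves.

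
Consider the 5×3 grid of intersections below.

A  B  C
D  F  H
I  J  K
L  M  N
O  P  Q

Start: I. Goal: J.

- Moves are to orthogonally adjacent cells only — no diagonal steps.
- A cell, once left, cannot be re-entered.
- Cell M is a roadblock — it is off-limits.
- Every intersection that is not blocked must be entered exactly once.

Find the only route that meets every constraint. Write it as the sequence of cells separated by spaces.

Need to visit all 14 open cells exactly once, starting at I and ending at J.
Route from I: 2× down (reaching O), 2× right (reaching Q), 4× up (reaching C), 2× left (reaching A), down to D, right to F, down to J — 13 moves in all.
Check: all 14 open cells covered.

I L O P Q N K H C B A D F J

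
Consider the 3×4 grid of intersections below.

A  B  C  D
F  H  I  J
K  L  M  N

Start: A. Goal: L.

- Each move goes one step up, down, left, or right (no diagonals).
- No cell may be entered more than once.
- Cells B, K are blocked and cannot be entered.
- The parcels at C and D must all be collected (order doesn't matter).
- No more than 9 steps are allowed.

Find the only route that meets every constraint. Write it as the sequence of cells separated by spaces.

The 9-move cap with required stops at C, D leaves no slack for detours.
Route from A: down to F, 2× right (reaching I), up to C, right to D, 2× down (reaching N), 2× left (reaching L) — 9 moves in all.
Check: all required cells visited; 9 ≤ 9 moves.

A F H I C D J N M L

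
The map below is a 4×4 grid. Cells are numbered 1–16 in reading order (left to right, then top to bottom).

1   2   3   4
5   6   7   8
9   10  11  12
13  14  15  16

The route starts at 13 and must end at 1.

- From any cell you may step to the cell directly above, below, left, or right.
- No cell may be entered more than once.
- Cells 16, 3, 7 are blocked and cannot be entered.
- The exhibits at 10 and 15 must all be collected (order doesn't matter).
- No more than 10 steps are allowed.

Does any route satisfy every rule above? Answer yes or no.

yes

One route that works: 13 → 14 → 15 → 11 → 10 → 6 → 2 → 1.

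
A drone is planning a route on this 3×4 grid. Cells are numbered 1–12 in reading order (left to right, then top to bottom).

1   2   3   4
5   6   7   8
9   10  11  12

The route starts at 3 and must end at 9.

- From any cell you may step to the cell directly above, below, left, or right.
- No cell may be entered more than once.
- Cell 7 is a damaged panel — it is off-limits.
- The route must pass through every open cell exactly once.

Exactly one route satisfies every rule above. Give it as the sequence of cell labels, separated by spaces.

3 4 8 12 11 10 6 2 1 5 9

Need to visit all 11 open cells exactly once, starting at 3 and ending at 9.
Cell 11 has only two open neighbours (10 and 12), so the path must pass straight through it: one of those is the cell it's entered from and the other is where it exits.
Route from 3: right 1 to 4, down 2 to 12, left 2 to 10, up 2 to 2, left 1 to 1, down 2 to 9 — 10 moves in all.
Check: all 11 open cells covered.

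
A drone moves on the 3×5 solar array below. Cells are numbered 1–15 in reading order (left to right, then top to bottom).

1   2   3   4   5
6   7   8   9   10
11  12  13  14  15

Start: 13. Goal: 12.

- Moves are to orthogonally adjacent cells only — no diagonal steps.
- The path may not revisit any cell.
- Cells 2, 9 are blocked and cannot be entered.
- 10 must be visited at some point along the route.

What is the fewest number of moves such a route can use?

9

Any route passes through 10 somewhere between 13 and 12. Summing Manhattan distances along the two legs (13 → 10 → 12) gives a lower bound of 3 + 4 = 7 moves.
The shortest route satisfying every rule uses 9 moves: 13 → 14 → 15 → 10 → 5 → 4 → 3 → 8 → 7 → 12.
The no-revisit rule (legs can't share cells) pushes the minimum above the 7-move bound; an exhaustive check rules out every length from 7 to 8, leaving 9 as the minimum.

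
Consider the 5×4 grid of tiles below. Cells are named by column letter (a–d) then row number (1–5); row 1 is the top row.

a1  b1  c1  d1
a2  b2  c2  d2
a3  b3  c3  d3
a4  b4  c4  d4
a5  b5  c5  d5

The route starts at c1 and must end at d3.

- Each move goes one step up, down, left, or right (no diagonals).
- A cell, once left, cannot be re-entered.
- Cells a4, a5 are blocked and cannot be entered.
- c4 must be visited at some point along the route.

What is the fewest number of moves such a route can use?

Any route passes through c4 somewhere between c1 and d3. Summing Manhattan distances along the two legs (c1 → c4 → d3) gives a lower bound of 3 + 2 = 5 moves.
A route of 5 moves achieves this: c1 → c2 → c3 → c4 → d4 → d3.
Since 5 matches the lower bound, it is optimal.

5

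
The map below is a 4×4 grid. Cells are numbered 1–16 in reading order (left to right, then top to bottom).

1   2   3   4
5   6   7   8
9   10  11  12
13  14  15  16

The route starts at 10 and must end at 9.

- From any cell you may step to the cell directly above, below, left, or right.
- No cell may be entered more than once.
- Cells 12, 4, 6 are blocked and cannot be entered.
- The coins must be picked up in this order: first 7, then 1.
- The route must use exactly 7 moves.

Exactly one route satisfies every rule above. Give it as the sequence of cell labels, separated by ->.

The waypoints must appear in the order 7, 1, with no cell reused.
Route from 10: right to 11, 2× up (reaching 3), 2× left (reaching 1), 2× down (reaching 9) — 7 moves in all.
Check: order respected (7 at step 2, 1 at step 5); 7 moves as required.

10 -> 11 -> 7 -> 3 -> 2 -> 1 -> 5 -> 9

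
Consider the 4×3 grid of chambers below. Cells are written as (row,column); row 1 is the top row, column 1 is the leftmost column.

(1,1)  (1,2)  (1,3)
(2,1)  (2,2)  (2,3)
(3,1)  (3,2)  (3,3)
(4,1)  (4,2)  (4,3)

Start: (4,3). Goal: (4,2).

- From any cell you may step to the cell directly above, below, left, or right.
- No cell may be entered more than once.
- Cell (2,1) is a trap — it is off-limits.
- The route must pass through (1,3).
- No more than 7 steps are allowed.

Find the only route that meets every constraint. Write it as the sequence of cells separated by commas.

(4,3), (3,3), (2,3), (1,3), (1,2), (2,2), (3,2), (4,2)

The budget equals the shortest possible length, so every move has to be on a shortest route through the required cells.
Route from (4,3): up 3 to (1,3), left 1 to (1,2), down 3 to (4,2) — 7 moves in all.
Check: all required cells visited; 7 ≤ 7 moves.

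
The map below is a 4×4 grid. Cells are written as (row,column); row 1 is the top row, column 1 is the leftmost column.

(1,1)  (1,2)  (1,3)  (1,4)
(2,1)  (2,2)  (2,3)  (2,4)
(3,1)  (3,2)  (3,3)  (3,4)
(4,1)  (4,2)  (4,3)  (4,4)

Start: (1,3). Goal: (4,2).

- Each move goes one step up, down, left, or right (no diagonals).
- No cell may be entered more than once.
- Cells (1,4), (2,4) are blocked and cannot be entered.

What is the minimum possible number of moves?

The Manhattan distance from (1,3) to (4,2) is |1−4| + |3−2| = 4, so at least 4 moves are needed.
A route of 4 moves achieves this: (1,3) → (2,3) → (3,3) → (4,3) → (4,2).
Since 4 matches the lower bound, it is optimal.

4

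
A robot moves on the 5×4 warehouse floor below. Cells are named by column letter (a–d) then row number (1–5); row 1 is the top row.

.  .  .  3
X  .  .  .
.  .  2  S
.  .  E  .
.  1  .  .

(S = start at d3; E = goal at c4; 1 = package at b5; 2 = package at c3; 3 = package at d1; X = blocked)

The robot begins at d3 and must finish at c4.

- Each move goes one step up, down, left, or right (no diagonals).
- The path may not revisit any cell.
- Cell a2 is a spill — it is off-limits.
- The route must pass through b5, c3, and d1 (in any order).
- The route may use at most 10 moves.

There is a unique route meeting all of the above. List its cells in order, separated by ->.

d3 -> d2 -> d1 -> c1 -> c2 -> c3 -> b3 -> b4 -> b5 -> c5 -> c4

The 10-move cap with required stops at b5, c3, d1 leaves no slack for detours.
Route from d3: 2× up (reaching d1), left to c1, 2× down (reaching c3), left to b3, 2× down (reaching b5), right to c5, up to c4 — 10 moves in all.
Check: all required cells visited; 10 ≤ 10 moves.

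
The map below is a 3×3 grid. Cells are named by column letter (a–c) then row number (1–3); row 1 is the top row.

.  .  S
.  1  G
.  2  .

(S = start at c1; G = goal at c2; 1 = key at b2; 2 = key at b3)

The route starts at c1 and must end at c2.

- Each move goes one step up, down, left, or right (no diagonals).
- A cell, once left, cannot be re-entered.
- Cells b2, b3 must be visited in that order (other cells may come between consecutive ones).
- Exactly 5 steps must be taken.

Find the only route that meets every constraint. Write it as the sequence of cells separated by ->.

The waypoints must appear in the order b2, b3, with no cell reused.
Route from c1: left 1 to b1, down 2 to b3, right 1 to c3, up 1 to c2 — 5 moves in all.
Check: order respected (1 at step 2, 2 at step 3); 5 moves as required.

c1 -> b1 -> b2 -> b3 -> c3 -> c2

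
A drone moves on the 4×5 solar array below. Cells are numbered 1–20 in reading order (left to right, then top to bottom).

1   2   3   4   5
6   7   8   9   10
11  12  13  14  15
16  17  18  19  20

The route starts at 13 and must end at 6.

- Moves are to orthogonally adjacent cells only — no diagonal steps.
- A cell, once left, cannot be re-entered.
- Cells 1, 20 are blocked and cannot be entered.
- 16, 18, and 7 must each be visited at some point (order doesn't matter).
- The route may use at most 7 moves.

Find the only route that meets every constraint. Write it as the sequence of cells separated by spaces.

13 18 17 16 11 12 7 6

The 7-move cap with required stops at 16, 18, 7 leaves no slack for detours.
Route from 13: down to 18, 2× left (reaching 16), up to 11, right to 12, up to 7, left to 6 — 7 moves in all.
Check: all required cells visited; 7 ≤ 7 moves.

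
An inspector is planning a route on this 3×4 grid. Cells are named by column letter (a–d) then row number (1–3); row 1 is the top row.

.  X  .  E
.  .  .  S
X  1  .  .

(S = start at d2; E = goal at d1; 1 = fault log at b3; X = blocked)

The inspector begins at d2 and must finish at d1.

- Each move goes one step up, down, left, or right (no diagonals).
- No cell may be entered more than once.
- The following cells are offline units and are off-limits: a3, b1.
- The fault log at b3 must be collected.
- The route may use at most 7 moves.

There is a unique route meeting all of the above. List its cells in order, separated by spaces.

d2 d3 c3 b3 b2 c2 c1 d1

The budget equals the shortest possible length, so every move has to be on a shortest route through the required cells.
Route from d2: down 1 to d3, left 2 to b3, up 1 to b2, right 1 to c2, up 1 to c1, right 1 to d1 — 7 moves in all.
Check: all required cells visited; 7 ≤ 7 moves.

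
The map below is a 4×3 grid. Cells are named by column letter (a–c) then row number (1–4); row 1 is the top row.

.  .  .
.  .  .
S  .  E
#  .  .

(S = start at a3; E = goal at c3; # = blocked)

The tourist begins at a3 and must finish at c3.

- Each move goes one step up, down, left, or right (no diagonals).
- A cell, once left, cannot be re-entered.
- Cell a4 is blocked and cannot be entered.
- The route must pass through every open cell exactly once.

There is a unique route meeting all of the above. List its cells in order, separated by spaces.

a3 a2 a1 b1 c1 c2 b2 b3 b4 c4 c3

Need to visit all 11 open cells exactly once, starting at a3 and ending at c3.
Cell a1 has only two open neighbours (a2 and b1), so the path must pass straight through it: one of those is the cell it's entered from and the other is where it exits.
Route from a3: 2× up (reaching a1), 2× right (reaching c1), down to c2, left to b2, 2× down (reaching b4), right to c4, up to c3 — 10 moves in all.
Check: all 11 open cells covered.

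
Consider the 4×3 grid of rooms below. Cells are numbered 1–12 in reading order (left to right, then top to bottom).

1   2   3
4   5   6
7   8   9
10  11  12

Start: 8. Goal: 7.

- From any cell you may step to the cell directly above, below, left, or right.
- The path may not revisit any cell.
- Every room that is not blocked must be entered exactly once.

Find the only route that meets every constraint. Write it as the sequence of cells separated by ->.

8 -> 5 -> 4 -> 1 -> 2 -> 3 -> 6 -> 9 -> 12 -> 11 -> 10 -> 7

Need to visit all 12 open cells exactly once, starting at 8 and ending at 7.
Cell 3 has only two open neighbours (6 and 2), so the path must pass straight through it: one of those is the cell it's entered from and the other is where it exits.
Route from 8: up 1 to 5, left 1 to 4, up 1 to 1, right 2 to 3, down 3 to 12, left 2 to 10, up 1 to 7 — 11 moves in all.
Check: all 12 open cells covered.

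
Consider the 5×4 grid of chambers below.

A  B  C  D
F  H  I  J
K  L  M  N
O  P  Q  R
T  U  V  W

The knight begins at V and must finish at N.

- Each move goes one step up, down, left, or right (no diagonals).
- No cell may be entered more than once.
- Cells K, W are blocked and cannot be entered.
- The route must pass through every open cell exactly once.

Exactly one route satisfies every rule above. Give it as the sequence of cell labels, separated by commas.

V, U, T, O, P, L, H, F, A, B, C, D, J, I, M, Q, R, N

Need to visit all 18 open cells exactly once, starting at V and ending at N.
Cell A has only two open neighbours (F and B), so the path must pass straight through it: one of those is the cell it's entered from and the other is where it exits.
Route from V: 2× left (reaching T), up to O, right to P, 2× up (reaching H), left to F, up to A, 3× right (reaching D), down to J, left to I, 2× down (reaching Q), right to R, up to N — 17 moves in all.
Check: all 18 open cells covered.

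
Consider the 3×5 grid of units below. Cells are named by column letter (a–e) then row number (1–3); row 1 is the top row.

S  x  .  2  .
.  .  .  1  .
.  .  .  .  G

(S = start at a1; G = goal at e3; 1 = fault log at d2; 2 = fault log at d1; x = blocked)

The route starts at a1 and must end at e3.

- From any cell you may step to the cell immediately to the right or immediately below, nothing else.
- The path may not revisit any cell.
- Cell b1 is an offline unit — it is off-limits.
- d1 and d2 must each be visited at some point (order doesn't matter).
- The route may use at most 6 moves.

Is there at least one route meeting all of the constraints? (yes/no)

Right/down moves force the required cells to be taken in the order d1, d2. Every right/down route from a1 to d1 runs into a blocked cell, so that leg cannot be completed.

no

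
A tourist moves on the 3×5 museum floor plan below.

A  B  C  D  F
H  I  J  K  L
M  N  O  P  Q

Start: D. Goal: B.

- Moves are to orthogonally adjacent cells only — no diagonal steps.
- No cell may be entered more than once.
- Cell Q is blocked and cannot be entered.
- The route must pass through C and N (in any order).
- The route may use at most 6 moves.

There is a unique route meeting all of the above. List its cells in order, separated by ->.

The 6-move cap with required stops at C, N leaves no slack for detours.
Route from D: left to C, 2× down (reaching O), left to N, 2× up (reaching B) — 6 moves in all.
Check: all required cells visited; 6 ≤ 6 moves.

D -> C -> J -> O -> N -> I -> B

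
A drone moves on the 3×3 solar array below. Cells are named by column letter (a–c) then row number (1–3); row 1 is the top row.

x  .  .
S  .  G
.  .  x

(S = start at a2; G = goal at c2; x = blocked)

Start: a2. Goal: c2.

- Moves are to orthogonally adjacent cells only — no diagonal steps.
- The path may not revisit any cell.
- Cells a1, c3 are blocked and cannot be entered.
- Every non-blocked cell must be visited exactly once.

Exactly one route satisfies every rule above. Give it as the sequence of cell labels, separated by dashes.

a2 - a3 - b3 - b2 - b1 - c1 - c2

Need to visit all 7 open cells exactly once, starting at a2 and ending at c2.
Cell b1 has only two open neighbours (b2 and c1), so the path must pass straight through it: one of those is the cell it's entered from and the other is where it exits.
Route from a2: down 1 to a3, right 1 to b3, up 2 to b1, right 1 to c1, down 1 to c2 — 6 moves in all.
Check: all 7 open cells covered.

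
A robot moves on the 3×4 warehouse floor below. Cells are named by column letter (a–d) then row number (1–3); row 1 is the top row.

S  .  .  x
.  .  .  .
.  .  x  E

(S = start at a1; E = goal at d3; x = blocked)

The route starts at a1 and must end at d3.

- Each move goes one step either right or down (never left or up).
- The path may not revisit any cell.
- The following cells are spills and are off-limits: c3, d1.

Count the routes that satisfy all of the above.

3

A right/down-only route from a1 to d3 makes exactly 2 down-moves and 3 right-moves in some order.
With no other constraints that would be C(5,2) = 10 routes.
Subtract routes through each blocked cell (inclusion–exclusion for overlaps): − through d1: 1 − through c3: 6 → 3.
That gives 3 routes.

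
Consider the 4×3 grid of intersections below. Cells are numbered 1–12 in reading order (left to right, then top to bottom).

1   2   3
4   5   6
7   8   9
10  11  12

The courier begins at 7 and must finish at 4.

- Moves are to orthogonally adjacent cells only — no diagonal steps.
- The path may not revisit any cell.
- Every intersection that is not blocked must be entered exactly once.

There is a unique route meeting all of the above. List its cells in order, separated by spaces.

7 10 11 12 9 8 5 6 3 2 1 4

Need to visit all 12 open cells exactly once, starting at 7 and ending at 4.
Cell 3 has only two open neighbours (6 and 2), so the path must pass straight through it: one of those is the cell it's entered from and the other is where it exits.
Route from 7: down 1 to 10, right 2 to 12, up 1 to 9, left 1 to 8, up 1 to 5, right 1 to 6, up 1 to 3, left 2 to 1, down 1 to 4 — 11 moves in all.
Check: all 12 open cells covered.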